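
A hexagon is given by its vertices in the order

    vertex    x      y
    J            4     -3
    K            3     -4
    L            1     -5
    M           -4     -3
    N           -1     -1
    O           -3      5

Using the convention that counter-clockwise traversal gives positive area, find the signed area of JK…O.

-29.5

Apply the surveyor's formula: 2A = Σ (x_i·y_{i+1} − x_{i+1}·y_i), indices taken mod 6.
Cross-terms: -7, -11, -23, 1, -8, -11  ⇒  Σ = -59
Signed area = Σ/2 = -29.5 (negative ⇒ clockwise traversal).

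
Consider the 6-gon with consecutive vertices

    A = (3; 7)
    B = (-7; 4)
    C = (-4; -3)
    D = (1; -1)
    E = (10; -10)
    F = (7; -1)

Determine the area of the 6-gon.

108.5

Apply Gauss's area formula: 2A = Σ (x_i·y_{i+1} − x_{i+1}·y_i), indices taken mod 6.
Cross-terms: 61, 37, 7, 0, 60, 52  ⇒  Σ = 217
Area = |Σ|/2 = 108.5.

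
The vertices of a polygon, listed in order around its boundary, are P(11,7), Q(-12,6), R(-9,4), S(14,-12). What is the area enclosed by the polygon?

Apply the surveyor's formula: 2A = Σ (x_i·y_{i+1} − x_{i+1}·y_i), indices taken mod 4.
Σ = (150) + (6) + (52) + (230) = 438
Area = |Σ|/2 = 219.

219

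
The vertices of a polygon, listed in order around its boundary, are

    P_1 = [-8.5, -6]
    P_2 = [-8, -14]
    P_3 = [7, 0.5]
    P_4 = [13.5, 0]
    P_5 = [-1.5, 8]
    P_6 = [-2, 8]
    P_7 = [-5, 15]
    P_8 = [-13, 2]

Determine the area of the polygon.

280.125

Apply the shoelace (surveyor's) formula: 2A = Σ (x_i·y_{i+1} − x_{i+1}·y_i), indices taken mod 8.
Σ = (71) + (94) + (-6.75) + (108) + (4) + (10) + (185) + (95) = 560.25
Area = |Σ|/2 = 280.125.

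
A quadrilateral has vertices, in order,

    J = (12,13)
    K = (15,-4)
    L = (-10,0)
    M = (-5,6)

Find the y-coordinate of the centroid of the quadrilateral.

Apply Gauss's area formula. First the cross-terms c_i = x_i·y_{i+1} − x_{i+1}·y_i:
  -243, -40, -60, -137  ⇒  2A = -480, A = -240.
Then Σ (y_i + y_{i+1})·c_i = -4990, so ȳ = -4990 / (6·(-240)) = 499/144.

499/144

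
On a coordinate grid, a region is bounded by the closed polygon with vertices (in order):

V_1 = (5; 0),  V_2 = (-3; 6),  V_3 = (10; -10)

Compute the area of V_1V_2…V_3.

Apply the shoelace (surveyor's) formula: 2A = Σ (x_i·y_{i+1} − x_{i+1}·y_i), indices taken mod 3.
Σ = (30) + (-30) + (50) = 50
Area = |Σ|/2 = 25.

25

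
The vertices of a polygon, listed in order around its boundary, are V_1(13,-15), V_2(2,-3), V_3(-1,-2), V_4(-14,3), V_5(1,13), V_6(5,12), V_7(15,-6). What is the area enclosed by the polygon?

V_1→V_2: (13)(-3) − (2)(-15) = -9
V_2→V_3: (2)(-2) − (-1)(-3) = -7
V_3→V_4: (-1)(3) − (-14)(-2) = -31
V_4→V_5: (-14)(13) − (1)(3) = -185
V_5→V_6: (1)(12) − (5)(13) = -53
V_6→V_7: (5)(-6) − (15)(12) = -210
V_7→V_1: (15)(-15) − (13)(-6) = -147
Σ = -642
Area = |Σ|/2 = 321.

321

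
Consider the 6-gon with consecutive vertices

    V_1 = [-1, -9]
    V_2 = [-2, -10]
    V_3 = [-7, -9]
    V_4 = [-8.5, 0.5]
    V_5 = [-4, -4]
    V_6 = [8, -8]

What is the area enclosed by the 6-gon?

60

Apply the shoelace formula: 2A = Σ (x_i·y_{i+1} − x_{i+1}·y_i), indices taken mod 6.
V_1→V_2: (-1)(-10) − (-2)(-9) = -8
V_2→V_3: (-2)(-9) − (-7)(-10) = -52
V_3→V_4: (-7)(0.5) − (-8.5)(-9) = -80
V_4→V_5: (-8.5)(-4) − (-4)(0.5) = 36
V_5→V_6: (-4)(-8) − (8)(-4) = 64
V_6→V_1: (8)(-9) − (-1)(-8) = -80
Σ = -120
Area = |Σ|/2 = 60.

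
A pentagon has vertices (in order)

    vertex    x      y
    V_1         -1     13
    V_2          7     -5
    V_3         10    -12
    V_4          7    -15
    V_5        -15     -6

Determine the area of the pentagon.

327

Cross-terms: -86, -34, -66, -267, -201  ⇒  Σ = -654
Area = |Σ|/2 = 327.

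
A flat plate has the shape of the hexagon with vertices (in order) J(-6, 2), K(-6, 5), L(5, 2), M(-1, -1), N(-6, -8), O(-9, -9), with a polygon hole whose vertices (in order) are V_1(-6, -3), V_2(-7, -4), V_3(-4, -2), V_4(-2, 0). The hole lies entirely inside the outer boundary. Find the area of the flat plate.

71.5

Outer boundary:
Apply the surveyor's formula: 2A = Σ (x_i·y_{i+1} − x_{i+1}·y_i), indices taken mod 6.
Σ = (-18) + (-37) + (-3) + (2) + (-18) + (-72) = -146
Area = |Σ|/2 = 73.
Hole:
Apply the shoelace formula: 2A = Σ (x_i·y_{i+1} − x_{i+1}·y_i), indices taken mod 4.
Σ = (3) + (-2) + (-4) + (6) = 3
Area = |Σ|/2 = 1.5.
Net area = 73 − 1.5 = 71.5.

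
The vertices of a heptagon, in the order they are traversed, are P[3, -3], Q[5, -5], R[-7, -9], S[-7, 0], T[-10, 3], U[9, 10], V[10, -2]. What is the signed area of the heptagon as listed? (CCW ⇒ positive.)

-216.5

Σ = (0) + (-80) + (-63) + (-21) + (-127) + (-118) + (-24) = -433
Signed area = Σ/2 = -216.5 (negative ⇒ clockwise traversal).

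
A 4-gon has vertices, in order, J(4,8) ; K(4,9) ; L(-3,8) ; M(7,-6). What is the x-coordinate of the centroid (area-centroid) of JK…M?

2.6

Apply the shoelace (surveyor's) formula. First the cross-terms c_i = x_i·y_{i+1} − x_{i+1}·y_i:
  4, 59, -38, 80  ⇒  2A = 105, A = 52.5.
Then Σ (x_i + x_{i+1})·c_i = 819, so x̄ = 819 / (6·52.5) = 2.6.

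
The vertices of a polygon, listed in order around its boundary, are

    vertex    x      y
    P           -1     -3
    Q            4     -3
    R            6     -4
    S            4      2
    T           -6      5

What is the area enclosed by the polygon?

Apply the surveyor's formula: 2A = Σ (x_i·y_{i+1} − x_{i+1}·y_i), indices taken mod 5.
Σ = (15) + (2) + (28) + (32) + (23) = 100
Area = |Σ|/2 = 50.

50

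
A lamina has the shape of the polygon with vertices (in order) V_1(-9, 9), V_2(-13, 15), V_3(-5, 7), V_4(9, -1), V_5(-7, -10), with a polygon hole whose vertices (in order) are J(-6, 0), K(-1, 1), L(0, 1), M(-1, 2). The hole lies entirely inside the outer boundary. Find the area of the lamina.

168

Outer boundary:
Apply the surveyor's formula: 2A = Σ (x_i·y_{i+1} − x_{i+1}·y_i), indices taken mod 5.
Cross-terms: -18, -16, -58, -97, -153  ⇒  Σ = -342
Area = |Σ|/2 = 171.
Hole:
Apply the shoelace (surveyor's) formula: 2A = Σ (x_i·y_{i+1} − x_{i+1}·y_i), indices taken mod 4.
Σ = (-6) + (-1) + (1) + (12) = 6
Area = |Σ|/2 = 3.
Net area = 171 − 3 = 168.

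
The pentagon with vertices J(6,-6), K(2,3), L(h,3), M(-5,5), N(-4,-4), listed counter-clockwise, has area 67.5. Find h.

-2

The doubled signed area Σ (x_i y_{i+1} − x_{i+1} y_i) is linear in h.
With h=0 it equals 139; the coefficient of h is 2 (from the two edges through L).
So 2·h + 139 = 2·67.5 = 135 ⇒ h = -2.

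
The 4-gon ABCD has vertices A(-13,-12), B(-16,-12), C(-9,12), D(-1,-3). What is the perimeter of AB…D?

|AB| = √((-3)² + (0)²) = √9 = 3
|BC| = √((7)² + (24)²) = √625 = 25
|CD| = √((8)² + (-15)²) = √289 = 17
|DA| = √((-12)² + (-9)²) = √225 = 15
Perimeter = 3 + 25 + 17 + 15 = 60.

60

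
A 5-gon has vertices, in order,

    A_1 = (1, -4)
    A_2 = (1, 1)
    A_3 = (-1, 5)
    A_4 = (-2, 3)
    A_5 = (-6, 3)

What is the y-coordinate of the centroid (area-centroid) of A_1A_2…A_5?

128/153

Apply the shoelace (surveyor's) formula. First the cross-terms c_i = x_i·y_{i+1} − x_{i+1}·y_i:
  5, 6, 7, 12, 21  ⇒  2A = 51, A = 25.5.
Then Σ (y_i + y_{i+1})·c_i = 128, so ȳ = 128 / (6·25.5) = 128/153.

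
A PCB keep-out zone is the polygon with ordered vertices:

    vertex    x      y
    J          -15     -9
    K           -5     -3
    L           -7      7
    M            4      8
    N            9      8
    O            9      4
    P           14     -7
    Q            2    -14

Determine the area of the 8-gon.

Apply Gauss's area formula: 2A = Σ (x_i·y_{i+1} − x_{i+1}·y_i), indices taken mod 8.
J→K: (-15)(-3) − (-5)(-9) = 0
K→L: (-5)(7) − (-7)(-3) = -56
L→M: (-7)(8) − (4)(7) = -84
M→N: (4)(8) − (9)(8) = -40
N→O: (9)(4) − (9)(8) = -36
O→P: (9)(-7) − (14)(4) = -119
P→Q: (14)(-14) − (2)(-7) = -182
Q→J: (2)(-9) − (-15)(-14) = -228
Σ = -745
Area = |Σ|/2 = 372.5.

372.5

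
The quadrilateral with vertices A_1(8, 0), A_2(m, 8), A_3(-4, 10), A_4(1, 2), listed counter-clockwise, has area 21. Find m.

The doubled signed area Σ (x_i y_{i+1} − x_{i+1} y_i) is linear in m.
With m=0 it equals 62; the coefficient of m is 10 (from the two edges through A_2).
So 10·m + 62 = 2·21 = 42 ⇒ m = -2.

-2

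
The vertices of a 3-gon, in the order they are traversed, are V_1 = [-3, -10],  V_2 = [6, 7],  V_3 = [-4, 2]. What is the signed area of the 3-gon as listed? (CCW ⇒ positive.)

Σ = (39) + (40) + (46) = 125
Signed area = Σ/2 = 62.5 (positive ⇒ counter-clockwise traversal).

62.5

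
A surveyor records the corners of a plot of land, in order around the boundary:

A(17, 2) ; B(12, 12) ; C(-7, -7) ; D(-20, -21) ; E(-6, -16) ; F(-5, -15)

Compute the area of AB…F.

318

Apply the shoelace formula: 2A = Σ (x_i·y_{i+1} − x_{i+1}·y_i), indices taken mod 6.
Σ = (180) + (0) + (7) + (194) + (10) + (245) = 636
Area = |Σ|/2 = 318.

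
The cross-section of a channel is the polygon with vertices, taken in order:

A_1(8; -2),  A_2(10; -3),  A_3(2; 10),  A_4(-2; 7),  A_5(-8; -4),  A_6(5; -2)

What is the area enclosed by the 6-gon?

121

Cross-terms: -4, 106, 34, 64, 36, 6  ⇒  Σ = 242
Area = |Σ|/2 = 121.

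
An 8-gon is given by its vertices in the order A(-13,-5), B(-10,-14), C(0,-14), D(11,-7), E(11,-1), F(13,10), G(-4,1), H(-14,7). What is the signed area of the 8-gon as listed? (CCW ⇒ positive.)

Apply the shoelace (surveyor's) formula: 2A = Σ (x_i·y_{i+1} − x_{i+1}·y_i), indices taken mod 8.
Cross-terms: 132, 140, 154, 66, 123, 53, -14, 161  ⇒  Σ = 815
Signed area = Σ/2 = 407.5 (positive ⇒ counter-clockwise traversal).

407.5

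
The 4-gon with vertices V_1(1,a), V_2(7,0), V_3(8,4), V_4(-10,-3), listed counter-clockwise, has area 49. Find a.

The doubled signed area Σ (x_i y_{i+1} − x_{i+1} y_i) is linear in a.
With a=0 it equals 47; the coefficient of a is -17 (from the two edges through V_1).
So -17·a + 47 = 2·49 = 98 ⇒ a = -3.

-3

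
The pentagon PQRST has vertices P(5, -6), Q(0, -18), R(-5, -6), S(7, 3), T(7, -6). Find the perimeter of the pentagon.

52

|PQ| = √((-5)² + (-12)²) = √169 = 13
|QR| = √((-5)² + (12)²) = √169 = 13
|RS| = √((12)² + (9)²) = √225 = 15
|ST| = √((0)² + (-9)²) = √81 = 9
|TP| = √((-2)² + (0)²) = √4 = 2
Perimeter = 13 + 13 + 15 + 9 + 2 = 52.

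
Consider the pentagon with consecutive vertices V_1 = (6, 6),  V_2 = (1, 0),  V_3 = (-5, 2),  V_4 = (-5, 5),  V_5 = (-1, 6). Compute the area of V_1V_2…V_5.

Apply Gauss's area formula: 2A = Σ (x_i·y_{i+1} − x_{i+1}·y_i), indices taken mod 5.
Σ = (-6) + (2) + (-15) + (-25) + (-42) = -86
Area = |Σ|/2 = 43.

43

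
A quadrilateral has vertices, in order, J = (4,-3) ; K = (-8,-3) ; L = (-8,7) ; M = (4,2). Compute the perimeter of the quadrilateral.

40

|JK| = √((-12)² + (0)²) = √144 = 12
|KL| = √((0)² + (10)²) = √100 = 10
|LM| = √((12)² + (-5)²) = √169 = 13
|MJ| = √((0)² + (-5)²) = √25 = 5
Perimeter = 12 + 10 + 13 + 5 = 40.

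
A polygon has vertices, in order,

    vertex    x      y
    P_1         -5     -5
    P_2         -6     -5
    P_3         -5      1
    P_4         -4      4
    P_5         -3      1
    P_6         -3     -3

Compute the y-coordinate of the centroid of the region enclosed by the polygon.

-55/48

Apply the shoelace formula. First the cross-terms c_i = x_i·y_{i+1} − x_{i+1}·y_i:
  -5, -31, -16, 8, 12, 0  ⇒  2A = -32, A = -16.
Then Σ (y_i + y_{i+1})·c_i = 110, so ȳ = 110 / (6·(-16)) = -55/48.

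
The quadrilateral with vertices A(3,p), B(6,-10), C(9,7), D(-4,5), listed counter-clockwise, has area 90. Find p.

The doubled signed area Σ (x_i y_{i+1} − x_{i+1} y_i) is linear in p.
With p=0 it equals 160; the coefficient of p is -10 (from the two edges through A).
So -10·p + 160 = 2·90 = 180 ⇒ p = -2.

-2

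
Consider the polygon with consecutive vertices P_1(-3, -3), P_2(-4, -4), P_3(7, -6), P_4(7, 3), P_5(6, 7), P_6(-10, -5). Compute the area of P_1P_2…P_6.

100.5

Apply the shoelace (surveyor's) formula: 2A = Σ (x_i·y_{i+1} − x_{i+1}·y_i), indices taken mod 6.
Cross-terms: 0, 52, 63, 31, 40, 15  ⇒  Σ = 201
Area = |Σ|/2 = 100.5.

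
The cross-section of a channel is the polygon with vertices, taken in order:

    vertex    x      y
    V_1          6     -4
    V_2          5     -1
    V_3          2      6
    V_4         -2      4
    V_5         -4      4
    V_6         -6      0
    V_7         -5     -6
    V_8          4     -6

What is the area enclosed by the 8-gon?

Cross-terms: 14, 32, 20, 8, 24, 36, 54, 20  ⇒  Σ = 208
Area = |Σ|/2 = 104.

104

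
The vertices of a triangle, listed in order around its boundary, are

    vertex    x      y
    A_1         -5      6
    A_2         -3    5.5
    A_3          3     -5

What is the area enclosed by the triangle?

9

Apply Gauss's area formula: 2A = Σ (x_i·y_{i+1} − x_{i+1}·y_i), indices taken mod 3.
Σ = (-9.5) + (-1.5) + (-7) = -18
Area = |Σ|/2 = 9.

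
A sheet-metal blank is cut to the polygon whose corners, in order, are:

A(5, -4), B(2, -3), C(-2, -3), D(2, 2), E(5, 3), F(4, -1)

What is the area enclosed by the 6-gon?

24.5

Σ = (-7) + (-12) + (2) + (-4) + (-17) + (-11) = -49
Area = |Σ|/2 = 24.5.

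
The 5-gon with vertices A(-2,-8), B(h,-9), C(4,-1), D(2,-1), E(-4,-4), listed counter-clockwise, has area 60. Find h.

8

The doubled signed area Σ (x_i y_{i+1} − x_{i+1} y_i) is linear in h.
With h=0 it equals 64; the coefficient of h is 7 (from the two edges through B).
So 7·h + 64 = 2·60 = 120 ⇒ h = 8.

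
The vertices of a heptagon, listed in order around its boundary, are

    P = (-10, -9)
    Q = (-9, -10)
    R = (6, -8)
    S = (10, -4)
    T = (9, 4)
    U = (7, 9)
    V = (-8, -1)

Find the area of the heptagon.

231.5

Apply the shoelace formula: 2A = Σ (x_i·y_{i+1} − x_{i+1}·y_i), indices taken mod 7.
Σ = (19) + (132) + (56) + (76) + (53) + (65) + (62) = 463
Area = |Σ|/2 = 231.5.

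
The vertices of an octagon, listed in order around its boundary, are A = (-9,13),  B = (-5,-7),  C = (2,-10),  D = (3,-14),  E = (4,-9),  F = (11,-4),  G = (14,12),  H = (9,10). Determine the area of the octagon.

Apply the shoelace (surveyor's) formula: 2A = Σ (x_i·y_{i+1} − x_{i+1}·y_i), indices taken mod 8.
Σ = (128) + (64) + (2) + (29) + (83) + (188) + (32) + (207) = 733
Area = |Σ|/2 = 366.5.

366.5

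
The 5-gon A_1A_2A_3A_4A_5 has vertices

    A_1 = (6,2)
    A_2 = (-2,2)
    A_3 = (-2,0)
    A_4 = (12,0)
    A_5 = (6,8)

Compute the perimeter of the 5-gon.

40

|A_1A_2| = √((-8)² + (0)²) = √64 = 8
|A_2A_3| = √((0)² + (-2)²) = √4 = 2
|A_3A_4| = √((14)² + (0)²) = √196 = 14
|A_4A_5| = √((-6)² + (8)²) = √100 = 10
|A_5A_1| = √((0)² + (-6)²) = √36 = 6
Perimeter = 8 + 2 + 14 + 10 + 6 = 40.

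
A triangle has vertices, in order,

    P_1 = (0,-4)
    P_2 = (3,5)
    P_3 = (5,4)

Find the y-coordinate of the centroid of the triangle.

5/3

Apply the surveyor's formula. First the cross-terms c_i = x_i·y_{i+1} − x_{i+1}·y_i:
  12, -13, -20  ⇒  2A = -21, A = -10.5.
Then Σ (y_i + y_{i+1})·c_i = -105, so ȳ = -105 / (6·(-10.5)) = 5/3.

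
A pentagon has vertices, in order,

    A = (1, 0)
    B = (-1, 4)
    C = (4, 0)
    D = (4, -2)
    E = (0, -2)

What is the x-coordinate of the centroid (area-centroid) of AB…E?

Apply the shoelace formula. First the cross-terms c_i = x_i·y_{i+1} − x_{i+1}·y_i:
  4, -16, -8, -8, 2  ⇒  2A = -26, A = -13.
Then Σ (x_i + x_{i+1})·c_i = -142, so x̄ = -142 / (6·(-13)) = 71/39.

71/39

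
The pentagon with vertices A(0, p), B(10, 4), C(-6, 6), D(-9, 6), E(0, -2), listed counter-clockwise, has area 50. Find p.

2

The doubled signed area Σ (x_i y_{i+1} − x_{i+1} y_i) is linear in p.
With p=0 it equals 120; the coefficient of p is -10 (from the two edges through A).
So -10·p + 120 = 2·50 = 100 ⇒ p = 2.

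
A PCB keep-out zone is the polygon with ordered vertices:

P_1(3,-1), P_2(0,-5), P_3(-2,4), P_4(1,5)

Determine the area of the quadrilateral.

Apply Gauss's area formula: 2A = Σ (x_i·y_{i+1} − x_{i+1}·y_i), indices taken mod 4.
Σ = (-15) + (-10) + (-14) + (-16) = -55
Area = |Σ|/2 = 27.5.

27.5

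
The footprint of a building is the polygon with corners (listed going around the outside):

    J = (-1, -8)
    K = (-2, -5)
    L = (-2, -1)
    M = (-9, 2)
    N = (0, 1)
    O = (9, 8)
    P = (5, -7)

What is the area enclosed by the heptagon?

Apply the shoelace (surveyor's) formula: 2A = Σ (x_i·y_{i+1} − x_{i+1}·y_i), indices taken mod 7.
Σ = (-11) + (-8) + (-13) + (-9) + (-9) + (-103) + (-47) = -200
Area = |Σ|/2 = 100.

100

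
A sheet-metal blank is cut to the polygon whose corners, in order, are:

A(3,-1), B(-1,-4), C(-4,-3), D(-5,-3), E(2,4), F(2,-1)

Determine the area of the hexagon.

26

Apply Gauss's area formula: 2A = Σ (x_i·y_{i+1} − x_{i+1}·y_i), indices taken mod 6.
Σ = (-13) + (-13) + (-3) + (-14) + (-10) + (1) = -52
Area = |Σ|/2 = 26.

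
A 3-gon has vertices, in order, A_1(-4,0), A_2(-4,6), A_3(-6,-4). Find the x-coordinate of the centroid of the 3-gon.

-14/3

Apply the shoelace (surveyor's) formula. First the cross-terms c_i = x_i·y_{i+1} − x_{i+1}·y_i:
  -24, 52, -16  ⇒  2A = 12, A = 6.
Then Σ (x_i + x_{i+1})·c_i = -168, so x̄ = -168 / (6·6) = -14/3.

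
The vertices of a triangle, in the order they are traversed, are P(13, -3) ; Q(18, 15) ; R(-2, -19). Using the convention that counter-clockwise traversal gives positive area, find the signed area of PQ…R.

Apply the shoelace formula: 2A = Σ (x_i·y_{i+1} − x_{i+1}·y_i), indices taken mod 3.
P→Q: (13)(15) − (18)(-3) = 249
Q→R: (18)(-19) − (-2)(15) = -312
R→P: (-2)(-3) − (13)(-19) = 253
Σ = 190
Signed area = Σ/2 = 95 (positive ⇒ counter-clockwise traversal).

95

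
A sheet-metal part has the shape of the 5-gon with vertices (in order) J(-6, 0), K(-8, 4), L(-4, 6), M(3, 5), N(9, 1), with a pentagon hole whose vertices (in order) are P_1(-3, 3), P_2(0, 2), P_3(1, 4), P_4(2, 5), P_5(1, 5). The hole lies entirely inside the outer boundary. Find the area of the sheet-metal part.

59

Outer boundary:
Cross-terms: -24, -32, -38, -42, 6  ⇒  Σ = -130
Area = |Σ|/2 = 65.
Hole:
Cross-terms: -6, -2, -3, 5, 18  ⇒  Σ = 12
Area = |Σ|/2 = 6.
Net area = 65 − 6 = 59.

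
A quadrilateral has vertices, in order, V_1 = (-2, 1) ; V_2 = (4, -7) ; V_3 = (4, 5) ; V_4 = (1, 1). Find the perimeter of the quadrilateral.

|V_1V_2| = √((6)² + (-8)²) = √100 = 10
|V_2V_3| = √((0)² + (12)²) = √144 = 12
|V_3V_4| = √((-3)² + (-4)²) = √25 = 5
|V_4V_1| = √((-3)² + (0)²) = √9 = 3
Perimeter = 10 + 12 + 5 + 3 = 30.

30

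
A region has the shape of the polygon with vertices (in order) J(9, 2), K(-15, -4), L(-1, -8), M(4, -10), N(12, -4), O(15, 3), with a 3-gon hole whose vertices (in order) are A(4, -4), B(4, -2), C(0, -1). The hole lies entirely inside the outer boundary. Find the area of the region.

173.5

Outer boundary:
Apply the shoelace formula: 2A = Σ (x_i·y_{i+1} − x_{i+1}·y_i), indices taken mod 6.
J→K: (9)(-4) − (-15)(2) = -6
K→L: (-15)(-8) − (-1)(-4) = 116
L→M: (-1)(-10) − (4)(-8) = 42
M→N: (4)(-4) − (12)(-10) = 104
N→O: (12)(3) − (15)(-4) = 96
O→J: (15)(2) − (9)(3) = 3
Σ = 355
Area = |Σ|/2 = 177.5.
Hole:
Σ = (8) + (-4) + (4) = 8
Area = |Σ|/2 = 4.
Net area = 177.5 − 4 = 173.5.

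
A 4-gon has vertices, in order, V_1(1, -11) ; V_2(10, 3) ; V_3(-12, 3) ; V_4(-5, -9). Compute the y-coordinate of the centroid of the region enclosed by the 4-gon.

Apply the shoelace (surveyor's) formula. First the cross-terms c_i = x_i·y_{i+1} − x_{i+1}·y_i:
  113, 66, 123, 64  ⇒  2A = 366, A = 183.
Then Σ (y_i + y_{i+1})·c_i = -2526, so ȳ = -2526 / (6·183) = -421/183.

-421/183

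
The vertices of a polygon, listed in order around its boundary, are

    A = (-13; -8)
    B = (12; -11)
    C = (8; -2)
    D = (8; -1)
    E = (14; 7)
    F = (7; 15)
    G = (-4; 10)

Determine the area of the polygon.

Σ = (239) + (64) + (8) + (70) + (161) + (130) + (162) = 834
Area = |Σ|/2 = 417.

417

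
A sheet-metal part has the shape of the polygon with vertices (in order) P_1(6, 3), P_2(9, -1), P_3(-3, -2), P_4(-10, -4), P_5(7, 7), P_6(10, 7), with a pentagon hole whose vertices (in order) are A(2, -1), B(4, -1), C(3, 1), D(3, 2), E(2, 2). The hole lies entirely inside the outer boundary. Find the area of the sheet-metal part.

Outer boundary:
Apply the shoelace formula: 2A = Σ (x_i·y_{i+1} − x_{i+1}·y_i), indices taken mod 6.
Cross-terms: -33, -21, -8, -42, -21, -12  ⇒  Σ = -137
Area = |Σ|/2 = 68.5.
Hole:
Σ = (2) + (7) + (3) + (2) + (-6) = 8
Area = |Σ|/2 = 4.
Net area = 68.5 − 4 = 64.5.

64.5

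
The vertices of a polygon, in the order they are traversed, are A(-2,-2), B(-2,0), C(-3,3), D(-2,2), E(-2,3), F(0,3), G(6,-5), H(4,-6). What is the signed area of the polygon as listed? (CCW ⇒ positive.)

Cross-terms: -4, -6, 0, -2, -6, -18, -16, -20  ⇒  Σ = -72
Signed area = Σ/2 = -36 (negative ⇒ clockwise traversal).

-36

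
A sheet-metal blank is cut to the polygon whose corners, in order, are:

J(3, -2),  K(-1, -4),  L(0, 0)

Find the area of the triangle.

7

Apply the shoelace formula: 2A = Σ (x_i·y_{i+1} − x_{i+1}·y_i), indices taken mod 3.
Cross-terms: -14, 0, 0  ⇒  Σ = -14
Area = |Σ|/2 = 7.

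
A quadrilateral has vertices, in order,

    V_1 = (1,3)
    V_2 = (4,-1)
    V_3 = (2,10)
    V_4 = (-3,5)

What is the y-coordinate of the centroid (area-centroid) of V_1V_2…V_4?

Apply the surveyor's formula. First the cross-terms c_i = x_i·y_{i+1} − x_{i+1}·y_i:
  -13, 42, 40, -14  ⇒  2A = 55, A = 27.5.
Then Σ (y_i + y_{i+1})·c_i = 840, so ȳ = 840 / (6·27.5) = 56/11.

56/11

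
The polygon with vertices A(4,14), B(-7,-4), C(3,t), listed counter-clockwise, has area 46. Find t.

Write out the shoelace sum; only the two edges meeting at C involve t:
2·Area = [((-7)·t − 3·(-4)) + (3·14 − 4·t)] + 82
       = -11·t + 136 = 92
⇒ t = 4.

4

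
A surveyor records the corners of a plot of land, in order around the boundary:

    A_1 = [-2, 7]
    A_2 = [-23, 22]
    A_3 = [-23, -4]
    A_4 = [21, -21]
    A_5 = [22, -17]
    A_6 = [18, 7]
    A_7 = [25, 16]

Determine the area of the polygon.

1083.5

Apply Gauss's area formula: 2A = Σ (x_i·y_{i+1} − x_{i+1}·y_i), indices taken mod 7.
A_1→A_2: (-2)(22) − (-23)(7) = 117
A_2→A_3: (-23)(-4) − (-23)(22) = 598
A_3→A_4: (-23)(-21) − (21)(-4) = 567
A_4→A_5: (21)(-17) − (22)(-21) = 105
A_5→A_6: (22)(7) − (18)(-17) = 460
A_6→A_7: (18)(16) − (25)(7) = 113
A_7→A_1: (25)(7) − (-2)(16) = 207
Σ = 2167
Area = |Σ|/2 = 1083.5.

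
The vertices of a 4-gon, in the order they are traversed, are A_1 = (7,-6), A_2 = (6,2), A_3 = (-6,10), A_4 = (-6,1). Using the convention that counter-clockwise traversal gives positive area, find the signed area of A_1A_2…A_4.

102.5

Σ = (50) + (72) + (54) + (29) = 205
Signed area = Σ/2 = 102.5 (positive ⇒ counter-clockwise traversal).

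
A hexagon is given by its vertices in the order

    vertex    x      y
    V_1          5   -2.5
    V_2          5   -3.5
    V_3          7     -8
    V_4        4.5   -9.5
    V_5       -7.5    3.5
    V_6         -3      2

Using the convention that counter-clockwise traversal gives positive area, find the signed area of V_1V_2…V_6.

-56.75

Σ = (-5) + (-15.5) + (-30.5) + (-55.5) + (-4.5) + (-2.5) = -113.5
Signed area = Σ/2 = -56.75 (negative ⇒ clockwise traversal).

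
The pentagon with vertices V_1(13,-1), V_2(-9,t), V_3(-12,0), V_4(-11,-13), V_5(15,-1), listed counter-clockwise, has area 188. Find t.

1

Write out the shoelace sum; only the two edges meeting at V_2 involve t:
2·Area = [(13·t − (-9)·(-1)) + ((-9)·0 − (-12)·t)] + 360
       = 25·t + 351 = 376
⇒ t = 1.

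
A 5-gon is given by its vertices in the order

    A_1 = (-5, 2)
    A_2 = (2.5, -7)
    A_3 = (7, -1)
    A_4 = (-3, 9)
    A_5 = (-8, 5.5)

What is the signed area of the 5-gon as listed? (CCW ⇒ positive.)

Apply the shoelace formula: 2A = Σ (x_i·y_{i+1} − x_{i+1}·y_i), indices taken mod 5.
Cross-terms: 30, 46.5, 60, 55.5, 11.5  ⇒  Σ = 203.5
Signed area = Σ/2 = 101.75 (positive ⇒ counter-clockwise traversal).

101.75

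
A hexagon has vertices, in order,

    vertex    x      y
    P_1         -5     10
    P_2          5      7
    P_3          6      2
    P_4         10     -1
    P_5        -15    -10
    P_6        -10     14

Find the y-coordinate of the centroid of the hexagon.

Apply the shoelace formula. First the cross-terms c_i = x_i·y_{i+1} − x_{i+1}·y_i:
  -85, -32, -26, -115, -310, -30  ⇒  2A = -598, A = -299.
Then Σ (y_i + y_{i+1})·c_i = -2454, so ȳ = -2454 / (6·(-299)) = 409/299.

409/299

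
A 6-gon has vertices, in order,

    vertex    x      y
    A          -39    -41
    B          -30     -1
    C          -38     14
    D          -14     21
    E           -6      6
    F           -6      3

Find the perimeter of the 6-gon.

158

|AB| = √((9)² + (40)²) = √1681 = 41
|BC| = √((-8)² + (15)²) = √289 = 17
|CD| = √((24)² + (7)²) = √625 = 25
|DE| = √((8)² + (-15)²) = √289 = 17
|EF| = √((0)² + (-3)²) = √9 = 3
|FA| = √((-33)² + (-44)²) = √3025 = 55
Perimeter = 41 + 17 + 25 + 17 + 3 + 55 = 158.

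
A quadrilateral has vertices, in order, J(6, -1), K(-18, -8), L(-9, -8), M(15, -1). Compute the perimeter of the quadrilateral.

68

|JK| = √((-24)² + (-7)²) = √625 = 25
|KL| = √((9)² + (0)²) = √81 = 9
|LM| = √((24)² + (7)²) = √625 = 25
|MJ| = √((-9)² + (0)²) = √81 = 9
Perimeter = 25 + 9 + 25 + 9 = 68.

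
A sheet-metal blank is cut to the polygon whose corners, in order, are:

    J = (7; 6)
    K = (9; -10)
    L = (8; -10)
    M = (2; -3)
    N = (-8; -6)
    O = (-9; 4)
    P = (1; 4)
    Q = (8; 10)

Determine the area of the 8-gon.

Σ = (-124) + (-10) + (-4) + (-36) + (-86) + (-40) + (-22) + (-22) = -344
Area = |Σ|/2 = 172.

172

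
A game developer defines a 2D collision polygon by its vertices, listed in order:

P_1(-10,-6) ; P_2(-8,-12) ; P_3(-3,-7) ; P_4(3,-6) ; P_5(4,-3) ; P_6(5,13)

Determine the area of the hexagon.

Apply the shoelace (surveyor's) formula: 2A = Σ (x_i·y_{i+1} − x_{i+1}·y_i), indices taken mod 6.
Σ = (72) + (20) + (39) + (15) + (67) + (100) = 313
Area = |Σ|/2 = 156.5.

156.5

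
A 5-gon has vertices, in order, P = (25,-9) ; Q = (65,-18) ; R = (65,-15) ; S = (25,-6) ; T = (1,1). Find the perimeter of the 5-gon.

136

|PQ| = √((40)² + (-9)²) = √1681 = 41
|QR| = √((0)² + (3)²) = √9 = 3
|RS| = √((-40)² + (9)²) = √1681 = 41
|ST| = √((-24)² + (7)²) = √625 = 25
|TP| = √((24)² + (-10)²) = √676 = 26
Perimeter = 41 + 3 + 41 + 25 + 26 = 136.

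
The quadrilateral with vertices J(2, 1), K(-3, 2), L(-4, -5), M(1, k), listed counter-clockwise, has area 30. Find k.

-4

Write out the shoelace sum; only the two edges meeting at M involve k:
2·Area = [((-4)·k − 1·(-5)) + (1·1 − 2·k)] + 30
       = -6·k + 36 = 60
⇒ k = -4.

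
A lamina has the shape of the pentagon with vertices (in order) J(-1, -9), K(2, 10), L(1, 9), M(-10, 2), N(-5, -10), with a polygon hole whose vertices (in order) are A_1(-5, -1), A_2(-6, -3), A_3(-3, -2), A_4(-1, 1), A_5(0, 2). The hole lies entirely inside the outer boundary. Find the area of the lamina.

Outer boundary:
Σ = (8) + (8) + (92) + (110) + (35) = 253
Area = |Σ|/2 = 126.5.
Hole:
Apply the shoelace (surveyor's) formula: 2A = Σ (x_i·y_{i+1} − x_{i+1}·y_i), indices taken mod 5.
A_1→A_2: (-5)(-3) − (-6)(-1) = 9
A_2→A_3: (-6)(-2) − (-3)(-3) = 3
A_3→A_4: (-3)(1) − (-1)(-2) = -5
A_4→A_5: (-1)(2) − (0)(1) = -2
A_5→A_1: (0)(-1) − (-5)(2) = 10
Σ = 15
Area = |Σ|/2 = 7.5.
Net area = 126.5 − 7.5 = 119.

119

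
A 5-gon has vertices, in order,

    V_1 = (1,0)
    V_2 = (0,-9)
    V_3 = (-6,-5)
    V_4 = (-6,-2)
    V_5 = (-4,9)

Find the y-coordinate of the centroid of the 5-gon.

Apply Gauss's area formula. First the cross-terms c_i = x_i·y_{i+1} − x_{i+1}·y_i:
  -9, -54, -18, -62, -9  ⇒  2A = -152, A = -76.
Then Σ (y_i + y_{i+1})·c_i = 448, so ȳ = 448 / (6·(-76)) = -56/57.

-56/57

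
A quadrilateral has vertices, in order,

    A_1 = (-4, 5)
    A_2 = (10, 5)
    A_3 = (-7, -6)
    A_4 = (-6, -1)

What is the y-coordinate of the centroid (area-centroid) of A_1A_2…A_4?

304/237

Apply the surveyor's formula. First the cross-terms c_i = x_i·y_{i+1} − x_{i+1}·y_i:
  -70, -25, -29, -34  ⇒  2A = -158, A = -79.
Then Σ (y_i + y_{i+1})·c_i = -608, so ȳ = -608 / (6·(-79)) = 304/237.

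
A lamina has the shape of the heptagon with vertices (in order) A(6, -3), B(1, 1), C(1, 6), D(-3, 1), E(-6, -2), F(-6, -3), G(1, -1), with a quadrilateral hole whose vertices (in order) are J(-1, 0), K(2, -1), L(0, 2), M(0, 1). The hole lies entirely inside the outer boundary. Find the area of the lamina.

28.5

Outer boundary:
A→B: (6)(1) − (1)(-3) = 9
B→C: (1)(6) − (1)(1) = 5
C→D: (1)(1) − (-3)(6) = 19
D→E: (-3)(-2) − (-6)(1) = 12
E→F: (-6)(-3) − (-6)(-2) = 6
F→G: (-6)(-1) − (1)(-3) = 9
G→A: (1)(-3) − (6)(-1) = 3
Σ = 63
Area = |Σ|/2 = 31.5.
Hole:
Apply the shoelace (surveyor's) formula: 2A = Σ (x_i·y_{i+1} − x_{i+1}·y_i), indices taken mod 4.
Cross-terms: 1, 4, 0, 1  ⇒  Σ = 6
Area = |Σ|/2 = 3.
Net area = 31.5 − 3 = 28.5.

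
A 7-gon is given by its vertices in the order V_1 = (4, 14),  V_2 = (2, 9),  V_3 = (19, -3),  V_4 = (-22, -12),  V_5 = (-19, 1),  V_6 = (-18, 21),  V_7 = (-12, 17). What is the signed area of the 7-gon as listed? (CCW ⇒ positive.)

-692

Cross-terms: 8, -177, -294, -250, -381, -54, -236  ⇒  Σ = -1384
Signed area = Σ/2 = -692 (negative ⇒ clockwise traversal).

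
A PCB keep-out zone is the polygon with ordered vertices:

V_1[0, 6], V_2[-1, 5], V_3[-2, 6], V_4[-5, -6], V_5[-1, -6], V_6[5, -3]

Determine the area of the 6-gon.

69.5

V_1→V_2: (0)(5) − (-1)(6) = 6
V_2→V_3: (-1)(6) − (-2)(5) = 4
V_3→V_4: (-2)(-6) − (-5)(6) = 42
V_4→V_5: (-5)(-6) − (-1)(-6) = 24
V_5→V_6: (-1)(-3) − (5)(-6) = 33
V_6→V_1: (5)(6) − (0)(-3) = 30
Σ = 139
Area = |Σ|/2 = 69.5.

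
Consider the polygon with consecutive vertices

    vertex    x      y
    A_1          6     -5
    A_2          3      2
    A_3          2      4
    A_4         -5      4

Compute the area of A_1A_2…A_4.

32

Apply the shoelace formula: 2A = Σ (x_i·y_{i+1} − x_{i+1}·y_i), indices taken mod 4.
Cross-terms: 27, 8, 28, 1  ⇒  Σ = 64
Area = |Σ|/2 = 32.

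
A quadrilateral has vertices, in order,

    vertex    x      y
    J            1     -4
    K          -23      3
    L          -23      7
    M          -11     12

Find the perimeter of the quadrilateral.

|JK| = √((-24)² + (7)²) = √625 = 25
|KL| = √((0)² + (4)²) = √16 = 4
|LM| = √((12)² + (5)²) = √169 = 13
|MJ| = √((12)² + (-16)²) = √400 = 20
Perimeter = 25 + 4 + 13 + 20 = 62.

62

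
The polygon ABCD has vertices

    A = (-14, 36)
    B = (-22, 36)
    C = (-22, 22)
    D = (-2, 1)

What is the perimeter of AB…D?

|AB| = √((-8)² + (0)²) = √64 = 8
|BC| = √((0)² + (-14)²) = √196 = 14
|CD| = √((20)² + (-21)²) = √841 = 29
|DA| = √((-12)² + (35)²) = √1369 = 37
Perimeter = 8 + 14 + 29 + 37 = 88.

88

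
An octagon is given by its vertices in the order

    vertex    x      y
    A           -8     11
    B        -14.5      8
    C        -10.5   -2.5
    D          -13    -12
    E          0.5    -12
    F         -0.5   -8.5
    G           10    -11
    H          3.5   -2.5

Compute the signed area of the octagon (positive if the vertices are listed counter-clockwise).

Apply the surveyor's formula: 2A = Σ (x_i·y_{i+1} − x_{i+1}·y_i), indices taken mod 8.
Σ = (95.5) + (120.25) + (93.5) + (162) + (-10.25) + (90.5) + (13.5) + (18.5) = 583.5
Signed area = Σ/2 = 291.75 (positive ⇒ counter-clockwise traversal).

291.75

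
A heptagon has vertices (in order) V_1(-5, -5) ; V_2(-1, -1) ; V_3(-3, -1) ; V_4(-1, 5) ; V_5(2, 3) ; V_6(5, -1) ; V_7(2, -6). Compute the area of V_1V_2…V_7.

Σ = (0) + (-2) + (-16) + (-13) + (-17) + (-28) + (-40) = -116
Area = |Σ|/2 = 58.

58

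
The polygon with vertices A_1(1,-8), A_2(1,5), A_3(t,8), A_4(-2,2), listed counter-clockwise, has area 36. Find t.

-7

Write out the shoelace sum; only the two edges meeting at A_3 involve t:
2·Area = [(1·8 − t·5) + (t·2 − (-2)·8)] + 27
       = -3·t + 51 = 72
⇒ t = -7.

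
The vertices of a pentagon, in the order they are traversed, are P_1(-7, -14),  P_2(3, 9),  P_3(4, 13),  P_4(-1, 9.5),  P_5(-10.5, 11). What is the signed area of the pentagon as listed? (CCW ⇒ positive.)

172.875

Apply the surveyor's formula: 2A = Σ (x_i·y_{i+1} − x_{i+1}·y_i), indices taken mod 5.
Σ = (-21) + (3) + (51) + (88.75) + (224) = 345.75
Signed area = Σ/2 = 172.875 (positive ⇒ counter-clockwise traversal).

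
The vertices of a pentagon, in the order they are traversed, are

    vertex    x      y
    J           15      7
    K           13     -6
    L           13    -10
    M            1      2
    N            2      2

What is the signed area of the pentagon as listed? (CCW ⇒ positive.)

Apply Gauss's area formula: 2A = Σ (x_i·y_{i+1} − x_{i+1}·y_i), indices taken mod 5.
J→K: (15)(-6) − (13)(7) = -181
K→L: (13)(-10) − (13)(-6) = -52
L→M: (13)(2) − (1)(-10) = 36
M→N: (1)(2) − (2)(2) = -2
N→J: (2)(7) − (15)(2) = -16
Σ = -215
Signed area = Σ/2 = -107.5 (negative ⇒ clockwise traversal).

-107.5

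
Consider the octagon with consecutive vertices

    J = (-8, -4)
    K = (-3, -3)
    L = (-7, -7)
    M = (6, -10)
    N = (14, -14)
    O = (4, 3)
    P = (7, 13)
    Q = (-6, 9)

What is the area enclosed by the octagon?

Σ = (12) + (0) + (112) + (56) + (98) + (31) + (141) + (96) = 546
Area = |Σ|/2 = 273.

273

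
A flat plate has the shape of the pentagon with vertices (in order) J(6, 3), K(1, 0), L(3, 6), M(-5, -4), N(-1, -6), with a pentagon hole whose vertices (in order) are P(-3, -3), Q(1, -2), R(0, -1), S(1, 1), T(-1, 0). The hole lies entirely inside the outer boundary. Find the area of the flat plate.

Outer boundary:
J→K: (6)(0) − (1)(3) = -3
K→L: (1)(6) − (3)(0) = 6
L→M: (3)(-4) − (-5)(6) = 18
M→N: (-5)(-6) − (-1)(-4) = 26
N→J: (-1)(3) − (6)(-6) = 33
Σ = 80
Area = |Σ|/2 = 40.
Hole:
Apply the shoelace (surveyor's) formula: 2A = Σ (x_i·y_{i+1} − x_{i+1}·y_i), indices taken mod 5.
Σ = (9) + (-1) + (1) + (1) + (3) = 13
Area = |Σ|/2 = 6.5.
Net area = 40 − 6.5 = 33.5.

33.5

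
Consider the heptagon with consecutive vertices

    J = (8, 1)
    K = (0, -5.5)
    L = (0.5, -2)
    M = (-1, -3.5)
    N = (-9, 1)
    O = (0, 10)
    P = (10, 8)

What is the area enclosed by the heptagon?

160.75

Apply the shoelace (surveyor's) formula: 2A = Σ (x_i·y_{i+1} − x_{i+1}·y_i), indices taken mod 7.
J→K: (8)(-5.5) − (0)(1) = -44
K→L: (0)(-2) − (0.5)(-5.5) = 2.75
L→M: (0.5)(-3.5) − (-1)(-2) = -3.75
M→N: (-1)(1) − (-9)(-3.5) = -32.5
N→O: (-9)(10) − (0)(1) = -90
O→P: (0)(8) − (10)(10) = -100
P→J: (10)(1) − (8)(8) = -54
Σ = -321.5
Area = |Σ|/2 = 160.75.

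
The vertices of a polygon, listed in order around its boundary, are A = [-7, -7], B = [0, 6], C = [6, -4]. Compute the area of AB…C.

74

A→B: (-7)(6) − (0)(-7) = -42
B→C: (0)(-4) − (6)(6) = -36
C→A: (6)(-7) − (-7)(-4) = -70
Σ = -148
Area = |Σ|/2 = 74.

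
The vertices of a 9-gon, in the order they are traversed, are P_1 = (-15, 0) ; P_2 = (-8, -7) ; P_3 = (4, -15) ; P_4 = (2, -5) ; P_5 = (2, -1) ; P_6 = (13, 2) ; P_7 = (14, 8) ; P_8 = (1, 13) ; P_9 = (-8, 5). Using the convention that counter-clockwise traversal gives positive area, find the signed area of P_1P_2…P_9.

361

Apply the surveyor's formula: 2A = Σ (x_i·y_{i+1} − x_{i+1}·y_i), indices taken mod 9.
Cross-terms: 105, 148, 10, 8, 17, 76, 174, 109, 75  ⇒  Σ = 722
Signed area = Σ/2 = 361 (positive ⇒ counter-clockwise traversal).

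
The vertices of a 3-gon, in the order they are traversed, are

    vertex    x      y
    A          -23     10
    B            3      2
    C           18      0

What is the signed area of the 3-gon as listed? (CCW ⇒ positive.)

34

Apply the shoelace formula: 2A = Σ (x_i·y_{i+1} − x_{i+1}·y_i), indices taken mod 3.
Σ = (-76) + (-36) + (180) = 68
Signed area = Σ/2 = 34 (positive ⇒ counter-clockwise traversal).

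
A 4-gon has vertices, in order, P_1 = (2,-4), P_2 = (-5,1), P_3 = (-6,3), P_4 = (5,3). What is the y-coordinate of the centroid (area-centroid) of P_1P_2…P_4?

Apply the shoelace (surveyor's) formula. First the cross-terms c_i = x_i·y_{i+1} − x_{i+1}·y_i:
  -18, -9, -33, -26  ⇒  2A = -86, A = -43.
Then Σ (y_i + y_{i+1})·c_i = -154, so ȳ = -154 / (6·(-43)) = 77/129.

77/129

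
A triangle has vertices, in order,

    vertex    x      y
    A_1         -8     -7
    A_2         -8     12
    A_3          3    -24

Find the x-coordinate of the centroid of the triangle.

-13/3

Apply the surveyor's formula. First the cross-terms c_i = x_i·y_{i+1} − x_{i+1}·y_i:
  -152, 156, -213  ⇒  2A = -209, A = -104.5.
Then Σ (x_i + x_{i+1})·c_i = 2717, so x̄ = 2717 / (6·(-104.5)) = -13/3.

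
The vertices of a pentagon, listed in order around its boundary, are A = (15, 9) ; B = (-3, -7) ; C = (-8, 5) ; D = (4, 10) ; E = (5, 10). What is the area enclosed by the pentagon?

Apply the surveyor's formula: 2A = Σ (x_i·y_{i+1} − x_{i+1}·y_i), indices taken mod 5.
A→B: (15)(-7) − (-3)(9) = -78
B→C: (-3)(5) − (-8)(-7) = -71
C→D: (-8)(10) − (4)(5) = -100
D→E: (4)(10) − (5)(10) = -10
E→A: (5)(9) − (15)(10) = -105
Σ = -364
Area = |Σ|/2 = 182.

182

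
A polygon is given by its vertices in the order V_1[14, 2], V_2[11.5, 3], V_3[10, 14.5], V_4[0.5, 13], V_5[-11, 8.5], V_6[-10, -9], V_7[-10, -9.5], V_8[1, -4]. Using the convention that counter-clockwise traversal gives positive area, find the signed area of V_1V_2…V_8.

361.125

Apply the shoelace (surveyor's) formula: 2A = Σ (x_i·y_{i+1} − x_{i+1}·y_i), indices taken mod 8.
Σ = (19) + (136.75) + (122.75) + (147.25) + (184) + (5) + (49.5) + (58) = 722.25
Signed area = Σ/2 = 361.125 (positive ⇒ counter-clockwise traversal).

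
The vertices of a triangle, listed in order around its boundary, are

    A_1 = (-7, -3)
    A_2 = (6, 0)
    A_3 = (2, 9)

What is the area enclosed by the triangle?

Σ = (18) + (54) + (57) = 129
Area = |Σ|/2 = 64.5.

64.5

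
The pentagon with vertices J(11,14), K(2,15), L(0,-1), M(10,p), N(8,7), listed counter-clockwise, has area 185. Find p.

Write out the shoelace sum; only the two edges meeting at M involve p:
2·Area = [(0·p − 10·(-1)) + (10·7 − 8·p)] + 170
       = -8·p + 250 = 370
⇒ p = -15.

-15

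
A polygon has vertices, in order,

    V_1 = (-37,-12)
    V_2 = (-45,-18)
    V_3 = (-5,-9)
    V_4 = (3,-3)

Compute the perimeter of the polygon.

102

|V_1V_2| = √((-8)² + (-6)²) = √100 = 10
|V_2V_3| = √((40)² + (9)²) = √1681 = 41
|V_3V_4| = √((8)² + (6)²) = √100 = 10
|V_4V_1| = √((-40)² + (-9)²) = √1681 = 41
Perimeter = 10 + 41 + 10 + 41 = 102.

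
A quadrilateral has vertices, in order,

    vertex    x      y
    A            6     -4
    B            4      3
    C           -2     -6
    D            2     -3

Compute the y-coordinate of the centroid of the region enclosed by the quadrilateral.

-53/33

Apply the shoelace (surveyor's) formula. First the cross-terms c_i = x_i·y_{i+1} − x_{i+1}·y_i:
  34, -18, 18, 10  ⇒  2A = 44, A = 22.
Then Σ (y_i + y_{i+1})·c_i = -212, so ȳ = -212 / (6·22) = -53/33.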